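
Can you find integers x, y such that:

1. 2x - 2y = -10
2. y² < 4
Yes

Take x = -5, y = 0. Substituting into each constraint:
  (1) 2(-5) - 2(0) = -10 ✓
  (2) y² = (0)² = 0, and 0 < 4 ✓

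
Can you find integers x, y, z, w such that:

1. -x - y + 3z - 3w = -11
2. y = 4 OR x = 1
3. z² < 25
Yes

Take x = -2, y = 4, z = -3, w = 0. Substituting into each constraint:
  (1) 2 + (-4) + 3(-3) - 3(0) = -11 ✓
  (2) y = 4, target 4 ✓ (first branch holds)
  (3) z² = (-3)² = 9, and 9 < 25 ✓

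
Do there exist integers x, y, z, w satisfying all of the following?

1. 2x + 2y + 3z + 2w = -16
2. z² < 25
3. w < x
Yes

Take x = 0, y = -7, z = 0, w = -1. Substituting into each constraint:
  (1) 2(0) + 2(-7) + 3(0) + 2(-1) = -16 ✓
  (2) z² = (0)² = 0, and 0 < 25 ✓
  (3) -1 < 0 ✓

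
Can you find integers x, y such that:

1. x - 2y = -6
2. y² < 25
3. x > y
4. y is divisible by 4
No

A contradictory subset is {x - 2y = -6, y² < 25, x > y}. No integer assignment can satisfy these jointly:

  - x - 2y = -6: is a linear equation tying the variables together
  - y² < 25: restricts y to |y| ≤ 4
  - x > y: bounds one variable relative to another variable

The bounds confine y to {-4, -3, -2, -1, 0, 1, 2, 3, 4}. For each value, substitute into the equation:
  • y = -4: the equation forces x = -14, but x > y fails since -14 ≤ -4.
  • y = -3: the equation forces x = -12, but x > y fails since -12 ≤ -3.
  • y = -2: the equation forces x = -10, but x > y fails since -10 ≤ -2.
  • y = -1: the equation forces x = -8, but x > y fails since -8 ≤ -1.
  • y = 0: the equation forces x = -6, but x > y fails since -6 ≤ 0.
  • y = 1: the equation forces x = -4, but x > y fails since -4 ≤ 1.
  • y = 2: the equation forces x = -2, but x > y fails since -2 ≤ 2.
  • y = 3: the equation forces x = 0, but x > y fails since 0 ≤ 3.
  • y = 4: the equation forces x = 2, but x > y fails since 2 ≤ 4.
Every case fails, so no integer solution exists.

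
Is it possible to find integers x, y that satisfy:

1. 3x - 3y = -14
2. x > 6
No

Even the single constraint (3x - 3y = -14) is infeasible over the integers.

  - 3x - 3y = -14: every term on the left is divisible by 3, so the LHS ≡ 0 (mod 3), but the RHS -14 is not — no integer solution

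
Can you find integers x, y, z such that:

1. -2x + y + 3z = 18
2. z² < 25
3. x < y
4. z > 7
No

A contradictory subset is {z² < 25, z > 7}. No integer assignment can satisfy these jointly:

  - z² < 25: restricts z to |z| ≤ 4
  - z > 7: bounds one variable relative to a constant

Direct contradiction: the bounds on z require z ≥ 8 and z ≤ 4 simultaneously, which is empty.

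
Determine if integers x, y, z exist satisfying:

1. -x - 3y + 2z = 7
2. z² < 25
Yes

Take x = 2, y = -3, z = 0. Substituting into each constraint:
  (1) (-2) - 3(-3) + 2(0) = 7 ✓
  (2) z² = (0)² = 0, and 0 < 25 ✓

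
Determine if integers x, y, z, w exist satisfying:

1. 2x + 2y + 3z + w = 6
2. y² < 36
Yes

Take x = 0, y = 0, z = 0, w = 6. Substituting into each constraint:
  (1) 2(0) + 2(0) + 3(0) + 6 = 6 ✓
  (2) y² = (0)² = 0, and 0 < 36 ✓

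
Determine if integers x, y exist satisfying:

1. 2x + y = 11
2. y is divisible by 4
No

The full constraint system is jointly infeasible over the integers. Each constraint and what it forces:

  - 2x + y = 11: is a linear equation tying the variables together
  - y is divisible by 4: restricts y to multiples of 4

Modular obstruction: writing y = 4y', every remaining term of the linear equation is divisible by 2, so the left side is ≡ 0 (mod 2); but the right side 11 ≡ 1 (mod 2). No integers can satisfy it.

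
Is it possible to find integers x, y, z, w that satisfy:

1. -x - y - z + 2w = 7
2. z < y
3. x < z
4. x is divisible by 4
Yes

Take x = 0, y = 2, z = 1, w = 5. Substituting into each constraint:
  (1) 0 + (-2) + (-1) + 2(5) = 7 ✓
  (2) 1 < 2 ✓
  (3) 0 < 1 ✓
  (4) 0 = 4 × 0, remainder 0 ✓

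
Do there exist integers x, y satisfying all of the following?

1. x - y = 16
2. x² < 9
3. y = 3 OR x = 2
Yes

Take x = 2, y = -14. Substituting into each constraint:
  (1) 2 + 14 = 16 ✓
  (2) x² = (2)² = 4, and 4 < 9 ✓
  (3) x = 2, target 2 ✓ (second branch holds)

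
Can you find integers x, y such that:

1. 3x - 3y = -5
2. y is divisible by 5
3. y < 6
No

Even the single constraint (3x - 3y = -5) is infeasible over the integers.

  - 3x - 3y = -5: every term on the left is divisible by 3, so the LHS ≡ 0 (mod 3), but the RHS -5 is not — no integer solution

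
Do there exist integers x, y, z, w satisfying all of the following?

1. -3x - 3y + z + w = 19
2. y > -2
Yes

Take x = 0, y = -1, z = 0, w = 16. Substituting into each constraint:
  (1) -3(0) - 3(-1) + 0 + 16 = 19 ✓
  (2) -1 > -2 ✓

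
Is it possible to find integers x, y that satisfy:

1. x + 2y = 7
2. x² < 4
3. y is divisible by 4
Yes

Take x = -1, y = 4. Substituting into each constraint:
  (1) (-1) + 2(4) = 7 ✓
  (2) x² = (-1)² = 1, and 1 < 4 ✓
  (3) 4 = 4 × 1, remainder 0 ✓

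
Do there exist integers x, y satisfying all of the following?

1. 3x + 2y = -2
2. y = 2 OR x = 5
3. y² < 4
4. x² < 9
No

A contradictory subset is {y = 2 OR x = 5, y² < 4, x² < 9}. No integer assignment can satisfy these jointly:

  - y = 2 OR x = 5: forces a choice: either y = 2 or x = 5
  - y² < 4: restricts y to |y| ≤ 1
  - x² < 9: restricts x to |x| ≤ 2

Split on the disjunction (y = 2 OR x = 5):
  • If y = 2: this contradicts y² < 4, which requires |y| ≤ 1.
  • If x = 5: this contradicts x² < 9, which requires |x| ≤ 2.
Both branches are infeasible, so the system has no integer solution.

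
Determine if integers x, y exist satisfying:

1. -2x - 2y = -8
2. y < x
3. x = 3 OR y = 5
Yes

Take x = 3, y = 1. Substituting into each constraint:
  (1) -2(3) - 2(1) = -8 ✓
  (2) 1 < 3 ✓
  (3) x = 3, target 3 ✓ (first branch holds)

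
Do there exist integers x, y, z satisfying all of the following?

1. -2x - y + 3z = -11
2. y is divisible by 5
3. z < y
Yes

Take x = 4, y = 0, z = -1. Substituting into each constraint:
  (1) -2(4) + 0 + 3(-1) = -11 ✓
  (2) 0 = 5 × 0, remainder 0 ✓
  (3) -1 < 0 ✓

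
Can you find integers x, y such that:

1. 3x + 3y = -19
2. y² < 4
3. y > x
No

Even the single constraint (3x + 3y = -19) is infeasible over the integers.

  - 3x + 3y = -19: every term on the left is divisible by 3, so the LHS ≡ 0 (mod 3), but the RHS -19 is not — no integer solution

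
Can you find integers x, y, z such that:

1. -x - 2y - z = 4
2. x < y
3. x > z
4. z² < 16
Yes

Take x = -1, y = 0, z = -3. Substituting into each constraint:
  (1) 1 - 2(0) + 3 = 4 ✓
  (2) -1 < 0 ✓
  (3) -1 > -3 ✓
  (4) z² = (-3)² = 9, and 9 < 16 ✓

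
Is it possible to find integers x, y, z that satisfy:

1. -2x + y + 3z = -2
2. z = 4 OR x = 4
Yes

Take x = 0, y = -14, z = 4. Substituting into each constraint:
  (1) -2(0) + (-14) + 3(4) = -2 ✓
  (2) z = 4, target 4 ✓ (first branch holds)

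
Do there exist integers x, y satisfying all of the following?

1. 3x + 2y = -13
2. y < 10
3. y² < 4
Yes

Take x = -5, y = 1. Substituting into each constraint:
  (1) 3(-5) + 2(1) = -13 ✓
  (2) 1 < 10 ✓
  (3) y² = (1)² = 1, and 1 < 4 ✓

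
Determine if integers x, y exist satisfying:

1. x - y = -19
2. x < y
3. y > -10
Yes

Take x = 0, y = 19. Substituting into each constraint:
  (1) 0 + (-19) = -19 ✓
  (2) 0 < 19 ✓
  (3) 19 > -10 ✓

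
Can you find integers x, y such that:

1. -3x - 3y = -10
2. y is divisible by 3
No

Even the single constraint (-3x - 3y = -10) is infeasible over the integers.

  - -3x - 3y = -10: every term on the left is divisible by 3, so the LHS ≡ 0 (mod 3), but the RHS -10 is not — no integer solution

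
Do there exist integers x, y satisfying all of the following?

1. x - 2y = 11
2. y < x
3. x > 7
Yes

Take x = 9, y = -1. Substituting into each constraint:
  (1) 9 - 2(-1) = 11 ✓
  (2) -1 < 9 ✓
  (3) 9 > 7 ✓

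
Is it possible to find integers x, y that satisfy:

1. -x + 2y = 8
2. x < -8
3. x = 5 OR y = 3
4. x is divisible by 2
No

A contradictory subset is {-x + 2y = 8, x < -8, x = 5 OR y = 3}. No integer assignment can satisfy these jointly:

  - -x + 2y = 8: is a linear equation tying the variables together
  - x < -8: bounds one variable relative to a constant
  - x = 5 OR y = 3: forces a choice: either x = 5 or y = 3

Split on the disjunction (x = 5 OR y = 3):
  • If x = 5: this contradicts the bound x ≤ -9.
  • If y = 3: the equation forces x = -2, which contradicts the bound x ≤ -9.
Both branches are infeasible, so the system has no integer solution.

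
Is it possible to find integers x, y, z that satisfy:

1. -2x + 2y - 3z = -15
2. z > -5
Yes

Take x = 0, y = 0, z = 5. Substituting into each constraint:
  (1) -2(0) + 2(0) - 3(5) = -15 ✓
  (2) 5 > -5 ✓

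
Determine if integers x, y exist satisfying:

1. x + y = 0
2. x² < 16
Yes

Take x = 0, y = 0. Substituting into each constraint:
  (1) 0 + 0 = 0 ✓
  (2) x² = (0)² = 0, and 0 < 16 ✓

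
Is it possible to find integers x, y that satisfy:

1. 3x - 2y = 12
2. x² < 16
Yes

Take x = 0, y = -6. Substituting into each constraint:
  (1) 3(0) - 2(-6) = 12 ✓
  (2) x² = (0)² = 0, and 0 < 16 ✓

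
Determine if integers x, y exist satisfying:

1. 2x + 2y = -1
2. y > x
No

Even the single constraint (2x + 2y = -1) is infeasible over the integers.

  - 2x + 2y = -1: every term on the left is divisible by 2, so the LHS ≡ 0 (mod 2), but the RHS -1 is not — no integer solution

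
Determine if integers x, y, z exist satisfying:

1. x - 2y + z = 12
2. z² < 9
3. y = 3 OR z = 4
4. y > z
Yes

Take x = 16, y = 3, z = 2. Substituting into each constraint:
  (1) 16 - 2(3) + 2 = 12 ✓
  (2) z² = (2)² = 4, and 4 < 9 ✓
  (3) y = 3, target 3 ✓ (first branch holds)
  (4) 3 > 2 ✓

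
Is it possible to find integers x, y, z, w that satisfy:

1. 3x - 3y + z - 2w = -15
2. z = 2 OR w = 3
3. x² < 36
Yes

Take x = 0, y = 7, z = 2, w = -2. Substituting into each constraint:
  (1) 3(0) - 3(7) + 2 - 2(-2) = -15 ✓
  (2) z = 2, target 2 ✓ (first branch holds)
  (3) x² = (0)² = 0, and 0 < 36 ✓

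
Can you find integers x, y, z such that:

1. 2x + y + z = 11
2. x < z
Yes

Take x = -1, y = 13, z = 0. Substituting into each constraint:
  (1) 2(-1) + 13 + 0 = 11 ✓
  (2) -1 < 0 ✓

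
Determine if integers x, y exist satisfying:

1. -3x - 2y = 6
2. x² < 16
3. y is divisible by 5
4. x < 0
Yes

Take x = -2, y = 0. Substituting into each constraint:
  (1) -3(-2) - 2(0) = 6 ✓
  (2) x² = (-2)² = 4, and 4 < 16 ✓
  (3) 0 = 5 × 0, remainder 0 ✓
  (4) -2 < 0 ✓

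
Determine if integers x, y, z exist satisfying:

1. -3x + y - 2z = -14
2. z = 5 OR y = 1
Yes

Take x = 2, y = 2, z = 5. Substituting into each constraint:
  (1) -3(2) + 2 - 2(5) = -14 ✓
  (2) z = 5, target 5 ✓ (first branch holds)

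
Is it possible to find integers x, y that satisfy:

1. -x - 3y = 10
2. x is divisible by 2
Yes

Take x = 2, y = -4. Substituting into each constraint:
  (1) (-2) - 3(-4) = 10 ✓
  (2) 2 = 2 × 1, remainder 0 ✓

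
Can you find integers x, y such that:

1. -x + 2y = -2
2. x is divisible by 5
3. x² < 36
Yes

Take x = 0, y = -1. Substituting into each constraint:
  (1) 0 + 2(-1) = -2 ✓
  (2) 0 = 5 × 0, remainder 0 ✓
  (3) x² = (0)² = 0, and 0 < 36 ✓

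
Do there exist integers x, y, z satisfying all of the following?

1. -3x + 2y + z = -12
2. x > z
Yes

Take x = 2, y = -3, z = 0. Substituting into each constraint:
  (1) -3(2) + 2(-3) + 0 = -12 ✓
  (2) 2 > 0 ✓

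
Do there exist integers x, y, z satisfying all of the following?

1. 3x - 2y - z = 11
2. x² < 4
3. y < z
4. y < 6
Yes

Take x = 0, y = -4, z = -3. Substituting into each constraint:
  (1) 3(0) - 2(-4) + 3 = 11 ✓
  (2) x² = (0)² = 0, and 0 < 4 ✓
  (3) -4 < -3 ✓
  (4) -4 < 6 ✓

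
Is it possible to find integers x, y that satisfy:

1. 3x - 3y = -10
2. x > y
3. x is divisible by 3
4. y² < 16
No

Even the single constraint (3x - 3y = -10) is infeasible over the integers.

  - 3x - 3y = -10: every term on the left is divisible by 3, so the LHS ≡ 0 (mod 3), but the RHS -10 is not — no integer solution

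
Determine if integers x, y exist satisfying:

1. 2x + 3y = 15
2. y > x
Yes

Take x = 0, y = 5. Substituting into each constraint:
  (1) 2(0) + 3(5) = 15 ✓
  (2) 5 > 0 ✓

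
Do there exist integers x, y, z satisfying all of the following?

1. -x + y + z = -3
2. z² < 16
Yes

Take x = 3, y = 0, z = 0. Substituting into each constraint:
  (1) (-3) + 0 + 0 = -3 ✓
  (2) z² = (0)² = 0, and 0 < 16 ✓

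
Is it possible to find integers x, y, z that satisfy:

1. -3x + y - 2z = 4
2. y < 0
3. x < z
Yes

Take x = -2, y = -4, z = -1. Substituting into each constraint:
  (1) -3(-2) + (-4) - 2(-1) = 4 ✓
  (2) -4 < 0 ✓
  (3) -2 < -1 ✓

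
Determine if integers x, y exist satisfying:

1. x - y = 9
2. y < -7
Yes

Take x = 1, y = -8. Substituting into each constraint:
  (1) 1 + 8 = 9 ✓
  (2) -8 < -7 ✓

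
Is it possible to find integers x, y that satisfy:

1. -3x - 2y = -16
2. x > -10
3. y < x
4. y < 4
Yes

Take x = 4, y = 2. Substituting into each constraint:
  (1) -3(4) - 2(2) = -16 ✓
  (2) 4 > -10 ✓
  (3) 2 < 4 ✓
  (4) 2 < 4 ✓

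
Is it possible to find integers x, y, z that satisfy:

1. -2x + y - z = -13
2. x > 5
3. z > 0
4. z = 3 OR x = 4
Yes

Take x = 6, y = 2, z = 3. Substituting into each constraint:
  (1) -2(6) + 2 + (-3) = -13 ✓
  (2) 6 > 5 ✓
  (3) 3 > 0 ✓
  (4) z = 3, target 3 ✓ (first branch holds)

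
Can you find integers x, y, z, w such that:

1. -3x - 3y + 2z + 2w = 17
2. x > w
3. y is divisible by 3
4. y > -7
Yes

Take x = 1, y = 0, z = 10, w = 0. Substituting into each constraint:
  (1) -3(1) - 3(0) + 2(10) + 2(0) = 17 ✓
  (2) 1 > 0 ✓
  (3) 0 = 3 × 0, remainder 0 ✓
  (4) 0 > -7 ✓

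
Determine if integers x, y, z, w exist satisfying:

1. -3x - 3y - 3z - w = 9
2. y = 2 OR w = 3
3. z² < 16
Yes

Take x = -4, y = 2, z = -1, w = 0. Substituting into each constraint:
  (1) -3(-4) - 3(2) - 3(-1) + 0 = 9 ✓
  (2) y = 2, target 2 ✓ (first branch holds)
  (3) z² = (-1)² = 1, and 1 < 16 ✓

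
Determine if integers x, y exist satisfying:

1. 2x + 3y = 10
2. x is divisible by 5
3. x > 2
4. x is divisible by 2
Yes

Take x = 20, y = -10. Substituting into each constraint:
  (1) 2(20) + 3(-10) = 10 ✓
  (2) 20 = 5 × 4, remainder 0 ✓
  (3) 20 > 2 ✓
  (4) 20 = 2 × 10, remainder 0 ✓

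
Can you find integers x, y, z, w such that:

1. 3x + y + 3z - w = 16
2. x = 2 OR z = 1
Yes

Take x = 0, y = 0, z = 1, w = -13. Substituting into each constraint:
  (1) 3(0) + 0 + 3(1) + 13 = 16 ✓
  (2) z = 1, target 1 ✓ (second branch holds)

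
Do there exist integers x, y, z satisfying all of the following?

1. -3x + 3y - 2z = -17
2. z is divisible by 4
Yes

Take x = 6, y = -5, z = -8. Substituting into each constraint:
  (1) -3(6) + 3(-5) - 2(-8) = -17 ✓
  (2) -8 = 4 × -2, remainder 0 ✓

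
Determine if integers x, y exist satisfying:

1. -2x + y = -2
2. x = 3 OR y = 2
Yes

Take x = 2, y = 2. Substituting into each constraint:
  (1) -2(2) + 2 = -2 ✓
  (2) y = 2, target 2 ✓ (second branch holds)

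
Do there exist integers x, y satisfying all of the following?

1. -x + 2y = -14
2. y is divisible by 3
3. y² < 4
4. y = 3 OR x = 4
No

The full constraint system is jointly infeasible over the integers. Each constraint and what it forces:

  - -x + 2y = -14: is a linear equation tying the variables together
  - y is divisible by 3: restricts y to multiples of 3
  - y² < 4: restricts y to |y| ≤ 1
  - y = 3 OR x = 4: forces a choice: either y = 3 or x = 4

Split on the disjunction (y = 3 OR x = 4):
  • If y = 3: this contradicts y² < 4, which requires |y| ≤ 1.
  • If x = 4: with x = 4, writing y = 3y', every remaining term of the linear equation is divisible by 6, so the left side is ≡ 0 (mod 6); but the right side -10 ≡ 2 (mod 6). No integers can satisfy it.
Both branches are infeasible, so the system has no integer solution.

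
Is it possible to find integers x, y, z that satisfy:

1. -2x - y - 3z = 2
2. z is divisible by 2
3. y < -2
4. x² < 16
Yes

Take x = 1, y = -4, z = 0. Substituting into each constraint:
  (1) -2(1) + 4 - 3(0) = 2 ✓
  (2) 0 = 2 × 0, remainder 0 ✓
  (3) -4 < -2 ✓
  (4) x² = (1)² = 1, and 1 < 16 ✓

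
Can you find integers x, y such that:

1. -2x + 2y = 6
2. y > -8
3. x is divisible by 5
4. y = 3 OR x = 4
Yes

Take x = 0, y = 3. Substituting into each constraint:
  (1) -2(0) + 2(3) = 6 ✓
  (2) 3 > -8 ✓
  (3) 0 = 5 × 0, remainder 0 ✓
  (4) y = 3, target 3 ✓ (first branch holds)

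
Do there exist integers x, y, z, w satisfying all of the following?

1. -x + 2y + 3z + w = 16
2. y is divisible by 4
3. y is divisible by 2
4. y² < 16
Yes

Take x = 0, y = 0, z = 5, w = 1. Substituting into each constraint:
  (1) 0 + 2(0) + 3(5) + 1 = 16 ✓
  (2) 0 = 4 × 0, remainder 0 ✓
  (3) 0 = 2 × 0, remainder 0 ✓
  (4) y² = (0)² = 0, and 0 < 16 ✓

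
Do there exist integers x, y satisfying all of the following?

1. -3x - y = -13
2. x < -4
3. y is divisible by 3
No

A contradictory subset is {-3x - y = -13, y is divisible by 3}. No integer assignment can satisfy these jointly:

  - -3x - y = -13: is a linear equation tying the variables together
  - y is divisible by 3: restricts y to multiples of 3

Modular obstruction: writing y = 3y', every remaining term of the linear equation is divisible by 3, so the left side is ≡ 0 (mod 3); but the right side -13 ≡ 2 (mod 3). No integers can satisfy it.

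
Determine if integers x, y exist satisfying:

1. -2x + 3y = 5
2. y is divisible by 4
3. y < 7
No

A contradictory subset is {-2x + 3y = 5, y is divisible by 4}. No integer assignment can satisfy these jointly:

  - -2x + 3y = 5: is a linear equation tying the variables together
  - y is divisible by 4: restricts y to multiples of 4

Modular obstruction: writing y = 4y', every remaining term of the linear equation is divisible by 2, so the left side is ≡ 0 (mod 2); but the right side 5 ≡ 1 (mod 2). No integers can satisfy it.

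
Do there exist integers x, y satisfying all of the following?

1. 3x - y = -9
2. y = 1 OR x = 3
Yes

Take x = 3, y = 18. Substituting into each constraint:
  (1) 3(3) + (-18) = -9 ✓
  (2) x = 3, target 3 ✓ (second branch holds)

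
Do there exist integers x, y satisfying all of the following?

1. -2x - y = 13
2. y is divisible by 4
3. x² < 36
No

A contradictory subset is {-2x - y = 13, y is divisible by 4}. No integer assignment can satisfy these jointly:

  - -2x - y = 13: is a linear equation tying the variables together
  - y is divisible by 4: restricts y to multiples of 4

Modular obstruction: writing y = 4y', every remaining term of the linear equation is divisible by 2, so the left side is ≡ 0 (mod 2); but the right side 13 ≡ 1 (mod 2). No integers can satisfy it.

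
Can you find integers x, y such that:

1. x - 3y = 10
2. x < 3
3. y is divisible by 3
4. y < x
Yes

Take x = 1, y = -3. Substituting into each constraint:
  (1) 1 - 3(-3) = 10 ✓
  (2) 1 < 3 ✓
  (3) -3 = 3 × -1, remainder 0 ✓
  (4) -3 < 1 ✓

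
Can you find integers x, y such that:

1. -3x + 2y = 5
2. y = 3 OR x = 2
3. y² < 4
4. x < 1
No

A contradictory subset is {-3x + 2y = 5, y = 3 OR x = 2, x < 1}. No integer assignment can satisfy these jointly:

  - -3x + 2y = 5: is a linear equation tying the variables together
  - y = 3 OR x = 2: forces a choice: either y = 3 or x = 2
  - x < 1: bounds one variable relative to a constant

Split on the disjunction (y = 3 OR x = 2):
  • If y = 3: with y = 3, every remaining term of the linear equation is divisible by 3, so the left side is ≡ 0 (mod 3); but the right side -1 ≡ 2 (mod 3). No integers can satisfy it.
  • If x = 2: this contradicts the bound x ≤ 0.
Both branches are infeasible, so the system has no integer solution.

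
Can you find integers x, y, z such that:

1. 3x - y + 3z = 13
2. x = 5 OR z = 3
Yes

Take x = 1, y = -1, z = 3. Substituting into each constraint:
  (1) 3(1) + 1 + 3(3) = 13 ✓
  (2) z = 3, target 3 ✓ (second branch holds)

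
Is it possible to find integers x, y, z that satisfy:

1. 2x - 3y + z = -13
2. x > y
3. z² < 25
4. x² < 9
No

The full constraint system is jointly infeasible over the integers. Each constraint and what it forces:

  - 2x - 3y + z = -13: is a linear equation tying the variables together
  - x > y: bounds one variable relative to another variable
  - z² < 25: restricts z to |z| ≤ 4
  - x² < 9: restricts x to |x| ≤ 2

Propagating the comparison: y < x and x ≤ 2 give y ≤ 1. Range argument: with x ∈ [-2, 2], y ∈ [−∞, 1], z ∈ [-4, 4], the left side of the equation is at least -11, but the right side is -13 < -11. No integer solution exists.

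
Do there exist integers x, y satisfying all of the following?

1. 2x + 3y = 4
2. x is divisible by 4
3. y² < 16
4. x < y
No

The full constraint system is jointly infeasible over the integers. Each constraint and what it forces:

  - 2x + 3y = 4: is a linear equation tying the variables together
  - x is divisible by 4: restricts x to multiples of 4
  - y² < 16: restricts y to |y| ≤ 3
  - x < y: bounds one variable relative to another variable

The bounds confine y to {-3, -2, -1, 0, 1, 2, 3}. For each value, substitute into the equation:
  • y = -3: the equation gives 2x = 13, so x would not be an integer.
  • y = -2: the equation forces x = 5, but 4 does not divide 5.
  • y = -1: the equation gives 2x = 7, so x would not be an integer.
  • y = 0: the equation forces x = 2, but 4 does not divide 2.
  • y = 1: the equation gives 2x = 1, so x would not be an integer.
  • y = 2: the equation forces x = -1, but 4 does not divide -1.
  • y = 3: the equation gives 2x = -5, so x would not be an integer.
Every case fails, so no integer solution exists.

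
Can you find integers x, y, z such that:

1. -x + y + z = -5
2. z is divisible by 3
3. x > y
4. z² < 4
Yes

Take x = 0, y = -5, z = 0. Substituting into each constraint:
  (1) 0 + (-5) + 0 = -5 ✓
  (2) 0 = 3 × 0, remainder 0 ✓
  (3) 0 > -5 ✓
  (4) z² = (0)² = 0, and 0 < 4 ✓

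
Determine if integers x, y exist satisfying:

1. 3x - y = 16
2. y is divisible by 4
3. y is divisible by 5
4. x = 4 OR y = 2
No

The full constraint system is jointly infeasible over the integers. Each constraint and what it forces:

  - 3x - y = 16: is a linear equation tying the variables together
  - y is divisible by 4: restricts y to multiples of 4
  - y is divisible by 5: restricts y to multiples of 5
  - x = 4 OR y = 2: forces a choice: either x = 4 or y = 2

Split on the disjunction (x = 4 OR y = 2):
  • If x = 4: with x = 4, writing y = 5y', every remaining term of the linear equation is divisible by 5, so the left side is ≡ 0 (mod 5); but the right side 4 ≡ 4 (mod 5). No integers can satisfy it.
  • If y = 2: this contradicts the divisibility constraint — 2 is not a multiple of 5.
Both branches are infeasible, so the system has no integer solution.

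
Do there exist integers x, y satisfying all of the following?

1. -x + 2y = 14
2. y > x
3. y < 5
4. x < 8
Yes

Take x = -6, y = 4. Substituting into each constraint:
  (1) 6 + 2(4) = 14 ✓
  (2) 4 > -6 ✓
  (3) 4 < 5 ✓
  (4) -6 < 8 ✓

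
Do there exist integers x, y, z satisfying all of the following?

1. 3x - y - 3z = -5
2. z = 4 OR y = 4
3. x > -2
Yes

Take x = 4, y = 5, z = 4. Substituting into each constraint:
  (1) 3(4) + (-5) - 3(4) = -5 ✓
  (2) z = 4, target 4 ✓ (first branch holds)
  (3) 4 > -2 ✓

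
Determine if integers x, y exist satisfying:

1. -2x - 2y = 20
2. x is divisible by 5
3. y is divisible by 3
Yes

Take x = -10, y = 0. Substituting into each constraint:
  (1) -2(-10) - 2(0) = 20 ✓
  (2) -10 = 5 × -2, remainder 0 ✓
  (3) 0 = 3 × 0, remainder 0 ✓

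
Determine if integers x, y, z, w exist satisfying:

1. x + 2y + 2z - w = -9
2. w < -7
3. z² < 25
Yes

Take x = -17, y = 0, z = 0, w = -8. Substituting into each constraint:
  (1) (-17) + 2(0) + 2(0) + 8 = -9 ✓
  (2) -8 < -7 ✓
  (3) z² = (0)² = 0, and 0 < 25 ✓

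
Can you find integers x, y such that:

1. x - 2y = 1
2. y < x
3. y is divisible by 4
Yes

Take x = 1, y = 0. Substituting into each constraint:
  (1) 1 - 2(0) = 1 ✓
  (2) 0 < 1 ✓
  (3) 0 = 4 × 0, remainder 0 ✓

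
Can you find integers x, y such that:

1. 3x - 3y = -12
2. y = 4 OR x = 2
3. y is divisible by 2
Yes

Take x = 2, y = 6. Substituting into each constraint:
  (1) 3(2) - 3(6) = -12 ✓
  (2) x = 2, target 2 ✓ (second branch holds)
  (3) 6 = 2 × 3, remainder 0 ✓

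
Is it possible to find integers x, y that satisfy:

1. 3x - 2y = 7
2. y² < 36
Yes

Take x = 3, y = 1. Substituting into each constraint:
  (1) 3(3) - 2(1) = 7 ✓
  (2) y² = (1)² = 1, and 1 < 36 ✓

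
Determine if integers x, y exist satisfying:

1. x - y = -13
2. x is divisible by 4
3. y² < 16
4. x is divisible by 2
Yes

Take x = -12, y = 1. Substituting into each constraint:
  (1) (-12) + (-1) = -13 ✓
  (2) -12 = 4 × -3, remainder 0 ✓
  (3) y² = (1)² = 1, and 1 < 16 ✓
  (4) -12 = 2 × -6, remainder 0 ✓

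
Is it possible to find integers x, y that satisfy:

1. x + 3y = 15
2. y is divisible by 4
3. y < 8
Yes

Take x = 15, y = 0. Substituting into each constraint:
  (1) 15 + 3(0) = 15 ✓
  (2) 0 = 4 × 0, remainder 0 ✓
  (3) 0 < 8 ✓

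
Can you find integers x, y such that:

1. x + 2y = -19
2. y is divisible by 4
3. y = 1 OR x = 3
No

The full constraint system is jointly infeasible over the integers. Each constraint and what it forces:

  - x + 2y = -19: is a linear equation tying the variables together
  - y is divisible by 4: restricts y to multiples of 4
  - y = 1 OR x = 3: forces a choice: either y = 1 or x = 3

Split on the disjunction (y = 1 OR x = 3):
  • If y = 1: this contradicts the divisibility constraint — 1 is not a multiple of 4.
  • If x = 3: with x = 3, writing y = 4y', every remaining term of the linear equation is divisible by 8, so the left side is ≡ 0 (mod 8); but the right side -22 ≡ 2 (mod 8). No integers can satisfy it.
Both branches are infeasible, so the system has no integer solution.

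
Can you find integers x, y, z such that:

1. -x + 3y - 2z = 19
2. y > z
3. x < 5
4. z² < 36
Yes

Take x = -16, y = 1, z = 0. Substituting into each constraint:
  (1) 16 + 3(1) - 2(0) = 19 ✓
  (2) 1 > 0 ✓
  (3) -16 < 5 ✓
  (4) z² = (0)² = 0, and 0 < 36 ✓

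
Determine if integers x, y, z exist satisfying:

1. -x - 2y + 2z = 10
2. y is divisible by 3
Yes

Take x = 0, y = 0, z = 5. Substituting into each constraint:
  (1) 0 - 2(0) + 2(5) = 10 ✓
  (2) 0 = 3 × 0, remainder 0 ✓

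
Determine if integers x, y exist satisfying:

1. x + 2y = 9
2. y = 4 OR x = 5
Yes

Take x = 5, y = 2. Substituting into each constraint:
  (1) 5 + 2(2) = 9 ✓
  (2) x = 5, target 5 ✓ (second branch holds)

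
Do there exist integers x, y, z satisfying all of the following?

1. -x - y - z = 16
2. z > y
Yes

Take x = -15, y = -1, z = 0. Substituting into each constraint:
  (1) 15 + 1 + 0 = 16 ✓
  (2) 0 > -1 ✓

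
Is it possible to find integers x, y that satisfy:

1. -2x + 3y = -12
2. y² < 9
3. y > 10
No

A contradictory subset is {y² < 9, y > 10}. No integer assignment can satisfy these jointly:

  - y² < 9: restricts y to |y| ≤ 2
  - y > 10: bounds one variable relative to a constant

Direct contradiction: the bounds on y require y ≥ 11 and y ≤ 2 simultaneously, which is empty.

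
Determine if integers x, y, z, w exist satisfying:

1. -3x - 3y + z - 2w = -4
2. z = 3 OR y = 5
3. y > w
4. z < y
Yes

Take x = -7, y = 6, z = 3, w = 5. Substituting into each constraint:
  (1) -3(-7) - 3(6) + 3 - 2(5) = -4 ✓
  (2) z = 3, target 3 ✓ (first branch holds)
  (3) 6 > 5 ✓
  (4) 3 < 6 ✓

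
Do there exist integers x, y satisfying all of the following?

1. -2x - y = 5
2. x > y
Yes

Take x = -1, y = -3. Substituting into each constraint:
  (1) -2(-1) + 3 = 5 ✓
  (2) -1 > -3 ✓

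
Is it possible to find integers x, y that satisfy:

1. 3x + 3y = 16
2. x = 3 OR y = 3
No

Even the single constraint (3x + 3y = 16) is infeasible over the integers.

  - 3x + 3y = 16: every term on the left is divisible by 3, so the LHS ≡ 0 (mod 3), but the RHS 16 is not — no integer solution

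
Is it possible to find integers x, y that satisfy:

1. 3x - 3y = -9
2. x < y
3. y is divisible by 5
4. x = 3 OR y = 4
No

A contradictory subset is {3x - 3y = -9, y is divisible by 5, x = 3 OR y = 4}. No integer assignment can satisfy these jointly:

  - 3x - 3y = -9: is a linear equation tying the variables together
  - y is divisible by 5: restricts y to multiples of 5
  - x = 3 OR y = 4: forces a choice: either x = 3 or y = 4

Split on the disjunction (x = 3 OR y = 4):
  • If x = 3: with x = 3, writing y = 5y', every remaining term of the linear equation is divisible by 15, so the left side is ≡ 0 (mod 15); but the right side -18 ≡ 12 (mod 15). No integers can satisfy it.
  • If y = 4: this contradicts the divisibility constraint — 4 is not a multiple of 5.
Both branches are infeasible, so the system has no integer solution.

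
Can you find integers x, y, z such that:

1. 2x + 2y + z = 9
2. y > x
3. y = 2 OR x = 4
Yes

Take x = 1, y = 2, z = 3. Substituting into each constraint:
  (1) 2(1) + 2(2) + 3 = 9 ✓
  (2) 2 > 1 ✓
  (3) y = 2, target 2 ✓ (first branch holds)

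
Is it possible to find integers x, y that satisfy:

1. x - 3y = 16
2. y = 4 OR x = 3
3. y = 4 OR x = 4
Yes

Take x = 28, y = 4. Substituting into each constraint:
  (1) 28 - 3(4) = 16 ✓
  (2) y = 4, target 4 ✓ (first branch holds)
  (3) y = 4, target 4 ✓ (first branch holds)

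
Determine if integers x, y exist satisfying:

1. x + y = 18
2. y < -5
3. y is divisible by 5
Yes

Take x = 28, y = -10. Substituting into each constraint:
  (1) 28 + (-10) = 18 ✓
  (2) -10 < -5 ✓
  (3) -10 = 5 × -2, remainder 0 ✓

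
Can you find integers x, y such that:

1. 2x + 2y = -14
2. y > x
Yes

Take x = -4, y = -3. Substituting into each constraint:
  (1) 2(-4) + 2(-3) = -14 ✓
  (2) -3 > -4 ✓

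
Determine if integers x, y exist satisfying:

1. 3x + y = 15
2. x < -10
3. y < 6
No

The full constraint system is jointly infeasible over the integers. Each constraint and what it forces:

  - 3x + y = 15: is a linear equation tying the variables together
  - x < -10: bounds one variable relative to a constant
  - y < 6: bounds one variable relative to a constant

Range argument: with x ∈ [−∞, -11], y ∈ [−∞, 5], the left side of the equation is at most -28, but the right side is 15 > -28. No integer solution exists.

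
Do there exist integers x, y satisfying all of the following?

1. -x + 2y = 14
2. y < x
Yes

Take x = 16, y = 15. Substituting into each constraint:
  (1) (-16) + 2(15) = 14 ✓
  (2) 15 < 16 ✓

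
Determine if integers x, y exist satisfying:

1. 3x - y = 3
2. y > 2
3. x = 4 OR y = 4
Yes

Take x = 4, y = 9. Substituting into each constraint:
  (1) 3(4) + (-9) = 3 ✓
  (2) 9 > 2 ✓
  (3) x = 4, target 4 ✓ (first branch holds)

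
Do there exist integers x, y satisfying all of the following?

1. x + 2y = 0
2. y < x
Yes

Take x = 2, y = -1. Substituting into each constraint:
  (1) 2 + 2(-1) = 0 ✓
  (2) -1 < 2 ✓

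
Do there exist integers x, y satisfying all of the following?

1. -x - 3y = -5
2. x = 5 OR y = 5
Yes

Take x = 5, y = 0. Substituting into each constraint:
  (1) (-5) - 3(0) = -5 ✓
  (2) x = 5, target 5 ✓ (first branch holds)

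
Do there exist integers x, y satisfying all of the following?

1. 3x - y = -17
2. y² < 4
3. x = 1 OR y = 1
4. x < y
No

A contradictory subset is {3x - y = -17, y² < 4, x = 1 OR y = 1}. No integer assignment can satisfy these jointly:

  - 3x - y = -17: is a linear equation tying the variables together
  - y² < 4: restricts y to |y| ≤ 1
  - x = 1 OR y = 1: forces a choice: either x = 1 or y = 1

Split on the disjunction (x = 1 OR y = 1):
  • If x = 1: the equation forces y = 20, but y² < 4 requires |y| ≤ 1.
  • If y = 1: with y = 1, every remaining term of the linear equation is divisible by 3, so the left side is ≡ 0 (mod 3); but the right side -16 ≡ 2 (mod 3). No integers can satisfy it.
Both branches are infeasible, so the system has no integer solution.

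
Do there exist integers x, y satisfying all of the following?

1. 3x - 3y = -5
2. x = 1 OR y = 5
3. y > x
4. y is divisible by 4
No

Even the single constraint (3x - 3y = -5) is infeasible over the integers.

  - 3x - 3y = -5: every term on the left is divisible by 3, so the LHS ≡ 0 (mod 3), but the RHS -5 is not — no integer solution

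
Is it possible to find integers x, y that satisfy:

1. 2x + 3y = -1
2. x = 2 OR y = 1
Yes

Take x = -2, y = 1. Substituting into each constraint:
  (1) 2(-2) + 3(1) = -1 ✓
  (2) y = 1, target 1 ✓ (second branch holds)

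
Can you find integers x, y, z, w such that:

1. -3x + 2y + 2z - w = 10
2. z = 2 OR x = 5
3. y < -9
Yes

Take x = 5, y = -10, z = 22, w = -1. Substituting into each constraint:
  (1) -3(5) + 2(-10) + 2(22) + 1 = 10 ✓
  (2) x = 5, target 5 ✓ (second branch holds)
  (3) -10 < -9 ✓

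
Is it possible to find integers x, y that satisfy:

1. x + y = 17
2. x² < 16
Yes

Take x = 0, y = 17. Substituting into each constraint:
  (1) 0 + 17 = 17 ✓
  (2) x² = (0)² = 0, and 0 < 16 ✓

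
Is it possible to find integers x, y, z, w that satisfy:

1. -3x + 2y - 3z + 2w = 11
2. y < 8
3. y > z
Yes

Take x = -3, y = 1, z = 0, w = 0. Substituting into each constraint:
  (1) -3(-3) + 2(1) - 3(0) + 2(0) = 11 ✓
  (2) 1 < 8 ✓
  (3) 1 > 0 ✓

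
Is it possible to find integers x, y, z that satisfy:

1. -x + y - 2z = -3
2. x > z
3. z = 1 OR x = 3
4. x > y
Yes

Take x = 3, y = 2, z = 1. Substituting into each constraint:
  (1) (-3) + 2 - 2(1) = -3 ✓
  (2) 3 > 1 ✓
  (3) z = 1, target 1 ✓ (first branch holds)
  (4) 3 > 2 ✓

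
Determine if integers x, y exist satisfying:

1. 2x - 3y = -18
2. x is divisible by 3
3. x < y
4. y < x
No

A contradictory subset is {x < y, y < x}. No integer assignment can satisfy these jointly:

  - x < y: bounds one variable relative to another variable
  - y < x: bounds one variable relative to another variable

Direct contradiction: y > x and x > y cannot both hold.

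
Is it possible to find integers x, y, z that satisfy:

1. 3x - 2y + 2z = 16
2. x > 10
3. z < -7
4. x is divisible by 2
Yes

Take x = 12, y = 0, z = -10. Substituting into each constraint:
  (1) 3(12) - 2(0) + 2(-10) = 16 ✓
  (2) 12 > 10 ✓
  (3) -10 < -7 ✓
  (4) 12 = 2 × 6, remainder 0 ✓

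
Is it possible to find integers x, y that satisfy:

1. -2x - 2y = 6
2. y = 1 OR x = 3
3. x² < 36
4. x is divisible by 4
Yes

Take x = -4, y = 1. Substituting into each constraint:
  (1) -2(-4) - 2(1) = 6 ✓
  (2) y = 1, target 1 ✓ (first branch holds)
  (3) x² = (-4)² = 16, and 16 < 36 ✓
  (4) -4 = 4 × -1, remainder 0 ✓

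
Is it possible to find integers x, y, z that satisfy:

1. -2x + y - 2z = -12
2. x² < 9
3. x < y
Yes

Take x = -1, y = 0, z = 7. Substituting into each constraint:
  (1) -2(-1) + 0 - 2(7) = -12 ✓
  (2) x² = (-1)² = 1, and 1 < 9 ✓
  (3) -1 < 0 ✓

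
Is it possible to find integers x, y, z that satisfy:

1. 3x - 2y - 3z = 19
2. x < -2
Yes

Take x = -3, y = -14, z = 0. Substituting into each constraint:
  (1) 3(-3) - 2(-14) - 3(0) = 19 ✓
  (2) -3 < -2 ✓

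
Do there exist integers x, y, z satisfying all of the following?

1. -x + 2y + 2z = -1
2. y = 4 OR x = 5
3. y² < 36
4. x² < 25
Yes

Take x = -1, y = 4, z = -5. Substituting into each constraint:
  (1) 1 + 2(4) + 2(-5) = -1 ✓
  (2) y = 4, target 4 ✓ (first branch holds)
  (3) y² = (4)² = 16, and 16 < 36 ✓
  (4) x² = (-1)² = 1, and 1 < 25 ✓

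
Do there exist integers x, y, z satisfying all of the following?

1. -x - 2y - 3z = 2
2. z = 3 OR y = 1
Yes

Take x = -4, y = 1, z = 0. Substituting into each constraint:
  (1) 4 - 2(1) - 3(0) = 2 ✓
  (2) y = 1, target 1 ✓ (second branch holds)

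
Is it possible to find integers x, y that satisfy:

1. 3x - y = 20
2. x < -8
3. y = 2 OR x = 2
No

The full constraint system is jointly infeasible over the integers. Each constraint and what it forces:

  - 3x - y = 20: is a linear equation tying the variables together
  - x < -8: bounds one variable relative to a constant
  - y = 2 OR x = 2: forces a choice: either y = 2 or x = 2

Split on the disjunction (y = 2 OR x = 2):
  • If y = 2: with y = 2, every remaining term of the linear equation is divisible by 3, so the left side is ≡ 0 (mod 3); but the right side 22 ≡ 1 (mod 3). No integers can satisfy it.
  • If x = 2: this contradicts the bound x ≤ -9.
Both branches are infeasible, so the system has no integer solution.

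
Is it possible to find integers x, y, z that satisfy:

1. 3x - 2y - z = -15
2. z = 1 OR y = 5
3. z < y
Yes

Take x = -1, y = 5, z = 2. Substituting into each constraint:
  (1) 3(-1) - 2(5) + (-2) = -15 ✓
  (2) y = 5, target 5 ✓ (second branch holds)
  (3) 2 < 5 ✓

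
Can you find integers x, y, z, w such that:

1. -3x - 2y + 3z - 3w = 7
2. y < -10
Yes

Take x = 0, y = -11, z = 0, w = 5. Substituting into each constraint:
  (1) -3(0) - 2(-11) + 3(0) - 3(5) = 7 ✓
  (2) -11 < -10 ✓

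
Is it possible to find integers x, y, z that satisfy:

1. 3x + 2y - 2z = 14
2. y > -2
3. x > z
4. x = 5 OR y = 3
Yes

Take x = 6, y = 3, z = 5. Substituting into each constraint:
  (1) 3(6) + 2(3) - 2(5) = 14 ✓
  (2) 3 > -2 ✓
  (3) 6 > 5 ✓
  (4) y = 3, target 3 ✓ (second branch holds)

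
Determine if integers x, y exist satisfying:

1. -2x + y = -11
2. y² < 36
Yes

Take x = 5, y = -1. Substituting into each constraint:
  (1) -2(5) + (-1) = -11 ✓
  (2) y² = (-1)² = 1, and 1 < 36 ✓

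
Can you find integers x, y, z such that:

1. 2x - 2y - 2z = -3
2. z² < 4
No

Even the single constraint (2x - 2y - 2z = -3) is infeasible over the integers.

  - 2x - 2y - 2z = -3: every term on the left is divisible by 2, so the LHS ≡ 0 (mod 2), but the RHS -3 is not — no integer solution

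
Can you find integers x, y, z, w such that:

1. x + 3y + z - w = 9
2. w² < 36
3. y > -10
Yes

Take x = 0, y = 0, z = 9, w = 0. Substituting into each constraint:
  (1) 0 + 3(0) + 9 + 0 = 9 ✓
  (2) w² = (0)² = 0, and 0 < 36 ✓
  (3) 0 > -10 ✓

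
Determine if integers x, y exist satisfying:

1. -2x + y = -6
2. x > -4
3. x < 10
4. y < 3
Yes

Take x = 0, y = -6. Substituting into each constraint:
  (1) -2(0) + (-6) = -6 ✓
  (2) 0 > -4 ✓
  (3) 0 < 10 ✓
  (4) -6 < 3 ✓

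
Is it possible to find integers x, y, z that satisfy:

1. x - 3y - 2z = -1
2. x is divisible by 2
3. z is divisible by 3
Yes

Take x = 2, y = 1, z = 0. Substituting into each constraint:
  (1) 2 - 3(1) - 2(0) = -1 ✓
  (2) 2 = 2 × 1, remainder 0 ✓
  (3) 0 = 3 × 0, remainder 0 ✓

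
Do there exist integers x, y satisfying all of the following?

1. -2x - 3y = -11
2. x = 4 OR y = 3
Yes

Take x = 1, y = 3. Substituting into each constraint:
  (1) -2(1) - 3(3) = -11 ✓
  (2) y = 3, target 3 ✓ (second branch holds)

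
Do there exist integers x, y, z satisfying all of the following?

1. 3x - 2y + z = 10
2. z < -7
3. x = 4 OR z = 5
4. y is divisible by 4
Yes

Take x = 4, y = -4, z = -10. Substituting into each constraint:
  (1) 3(4) - 2(-4) + (-10) = 10 ✓
  (2) -10 < -7 ✓
  (3) x = 4, target 4 ✓ (first branch holds)
  (4) -4 = 4 × -1, remainder 0 ✓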